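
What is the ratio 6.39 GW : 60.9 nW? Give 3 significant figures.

(6.39e9) / (60.9e-9) = 0.1049e18

105000000000000000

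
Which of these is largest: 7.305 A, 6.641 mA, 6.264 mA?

7.305 A = 7.305 A
6.641 mA = 0.006641 A
6.264 mA = 0.006264 A

7.305 A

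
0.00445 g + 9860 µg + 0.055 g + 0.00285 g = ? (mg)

In mg:
  0.00445 g = 0.00445 × 10^3 mg = 4.45
  9860 µg = 9860 × 10^-3 mg = 9.86
  0.055 g = 0.055 × 10^3 mg = 55
  0.00285 g = 0.00285 × 10^3 mg = 2.85
Sum: 4.45 + 9.86 + 55 + 2.85 = 72.16

72.16 mg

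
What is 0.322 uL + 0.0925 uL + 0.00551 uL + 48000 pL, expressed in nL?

In nL:
  0.322 uL = 0.322 × 10³ nL = 322
  0.0925 uL = 0.0925 × 10³ nL = 92.5
  0.00551 uL = 0.00551 × 10³ nL = 5.51
  48000 pL = 48000 × 10⁻³ nL = 48
Sum: 322 + 92.5 + 5.51 + 48 = 468.01

468.01 nL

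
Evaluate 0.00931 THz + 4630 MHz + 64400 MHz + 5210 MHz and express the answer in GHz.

In GHz:
  0.00931 THz = 0.00931 × 10^3 GHz = 9.31
  4630 MHz = 4630 × 10^-3 GHz = 4.63
  64400 MHz = 64400 × 10^-3 GHz = 64.4
  5210 MHz = 5210 × 10^-3 GHz = 5.21
Sum: 9.31 + 4.63 + 64.4 + 5.21 = 83.55

83.55 GHz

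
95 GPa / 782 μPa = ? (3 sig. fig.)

121000000000000

(95 × 10⁹) / (782 × 10⁻⁶) = 0.1215 × 10¹⁵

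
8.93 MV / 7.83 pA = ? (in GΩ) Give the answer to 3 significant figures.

1140000000 GΩ

(8.93e6) / (7.83e-12) = 1.1405e18 Ω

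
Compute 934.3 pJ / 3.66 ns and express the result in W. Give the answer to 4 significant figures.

0.2553 W

(934.3 × 10^-12) / (3.66 × 10^-9) = 255.273 × 10^-3 W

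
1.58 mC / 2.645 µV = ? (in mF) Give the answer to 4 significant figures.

597400 mF

(1.58e-3) / (2.645e-6) = 0.597353e3 F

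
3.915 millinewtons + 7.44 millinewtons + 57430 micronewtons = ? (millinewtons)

68.785 millinewtons

In millinewtons:
  3.915 millinewtons → 3.915
  7.44 millinewtons → 7.44
  57430 micronewtons = 57430 × 10⁻³ millinewtons = 57.43
Sum: 3.915 + 7.44 + 57.43 = 68.785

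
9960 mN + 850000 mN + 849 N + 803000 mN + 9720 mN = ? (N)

In N:
  9960 mN = 9960 × 10⁻³ N = 9.96
  850000 mN = 850000 × 10⁻³ N = 850
  849 N → 849
  803000 mN = 803000 × 10⁻³ N = 803
  9720 mN = 9720 × 10⁻³ N = 9.72
Sum: 9.96 + 850 + 849 + 803 + 9.72 = 2521.68

2521.68 N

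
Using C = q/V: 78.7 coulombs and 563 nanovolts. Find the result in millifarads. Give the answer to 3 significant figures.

(78.7) / (563 × 10⁻⁹) = 0.13979 × 10⁹ F

140000000000 millifarads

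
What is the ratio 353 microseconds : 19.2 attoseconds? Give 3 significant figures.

(353 × 10^-6) / (19.2 × 10^-18) = 18.39 × 10^12

18400000000000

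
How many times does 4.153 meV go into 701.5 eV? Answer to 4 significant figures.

168900

(701.5) / (4.153 × 10⁻³) = 168.91 × 10³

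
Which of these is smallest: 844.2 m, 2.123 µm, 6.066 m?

2.123 µm

844.2 m = 844.2 m
2.123 µm = 0.000002123 m
6.066 m = 6.066 m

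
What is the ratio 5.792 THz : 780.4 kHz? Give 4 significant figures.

7422000

(5.792 × 10^12) / (780.4 × 10^3) = 0.0074218 × 10^9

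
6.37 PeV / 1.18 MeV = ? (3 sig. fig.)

(6.37 × 10¹⁵) / (1.18 × 10⁶) = 5.398 × 10⁹

5400000000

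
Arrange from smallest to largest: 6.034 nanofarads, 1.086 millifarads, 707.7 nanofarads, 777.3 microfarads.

6.034 nanofarads = 0.000000006034 farads
1.086 millifarads = 0.001086 farads
707.7 nanofarads = 0.0000007077 farads
777.3 microfarads = 0.0007773 farads

6.034 nanofarads < 707.7 nanofarads < 777.3 microfarads < 1.086 millifarads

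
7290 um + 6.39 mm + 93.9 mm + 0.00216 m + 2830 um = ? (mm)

112.57 mm

In mm:
  7290 um = 7290e-3 mm = 7.29
  6.39 mm → 6.39
  93.9 mm → 93.9
  0.00216 m = 0.00216e3 mm = 2.16
  2830 um = 2830e-3 mm = 2.83
Sum: 7.29 + 6.39 + 93.9 + 2.16 + 2.83 = 112.57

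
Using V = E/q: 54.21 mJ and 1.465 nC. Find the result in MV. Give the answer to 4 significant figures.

37.00 MV

(54.21e-3) / (1.465e-9) = 37.0034e6 V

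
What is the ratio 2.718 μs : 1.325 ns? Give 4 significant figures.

2051

(2.718 × 10⁻⁶) / (1.325 × 10⁻⁹) = 2.0513 × 10³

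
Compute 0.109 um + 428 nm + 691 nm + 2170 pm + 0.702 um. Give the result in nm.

1932.17 nm

In nm:
  0.109 um = 0.109e3 nm = 109
  428 nm → 428
  691 nm → 691
  2170 pm = 2170e-3 nm = 2.17
  0.702 um = 0.702e3 nm = 702
Sum: 109 + 428 + 691 + 2.17 + 702 = 1932.17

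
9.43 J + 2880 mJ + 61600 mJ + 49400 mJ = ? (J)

123.31 J

In J:
  9.43 J → 9.43
  2880 mJ = 2880e-3 J = 2.88
  61600 mJ = 61600e-3 J = 61.6
  49400 mJ = 49400e-3 J = 49.4
Sum: 9.43 + 2.88 + 61.6 + 49.4 = 123.31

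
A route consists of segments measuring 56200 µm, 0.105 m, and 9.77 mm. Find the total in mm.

170.97 mm

In mm:
  56200 µm = 56200 × 10⁻³ mm = 56.2
  0.105 m = 0.105 × 10³ mm = 105
  9.77 mm → 9.77
Sum: 56.2 + 105 + 9.77 = 170.97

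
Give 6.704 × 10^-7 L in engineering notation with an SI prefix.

= 670.4 × 10^-9 L; 10^-9 is nano.

670.4 nL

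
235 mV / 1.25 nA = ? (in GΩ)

0.188 GΩ

(235 × 10⁻³) / (1.25 × 10⁻⁹) = 188 × 10⁶ Ω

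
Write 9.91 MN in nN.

9910000000000000 nN

mega = 10^6, nano = 10^-9; factor is 10^15.
9.91 × 10^15 = 9910000000000000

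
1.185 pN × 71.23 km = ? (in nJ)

1.185 × 10⁻¹² × 71.23 × 10³ = 84.40755 × 10⁻⁹ J

84.40755 nJ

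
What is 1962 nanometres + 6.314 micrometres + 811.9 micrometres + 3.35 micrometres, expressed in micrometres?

In micrometres:
  1962 nanometres = 1962 × 10⁻³ micrometres = 1.962
  6.314 micrometres → 6.314
  811.9 micrometres → 811.9
  3.35 micrometres → 3.35
Sum: 1.962 + 6.314 + 811.9 + 3.35 = 823.526

823.526 micrometres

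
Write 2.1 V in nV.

2100000000 nV

(no prefix) = 10^0, nano = 10^-9; factor is 10^9.
2.1 × 10^9 = 2100000000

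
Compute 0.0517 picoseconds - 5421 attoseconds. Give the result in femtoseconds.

In femtoseconds:
  0.0517 picoseconds = 0.0517 × 10³ femtoseconds = 51.7
  5421 attoseconds = 5421 × 10⁻³ femtoseconds = 5.421
Difference: 51.7 - 5.421 = 46.279

46.279 femtoseconds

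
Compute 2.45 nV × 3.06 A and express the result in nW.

7.497 nW

2.45 × 10⁻⁹ × 3.06 = 7.497 × 10⁻⁹ W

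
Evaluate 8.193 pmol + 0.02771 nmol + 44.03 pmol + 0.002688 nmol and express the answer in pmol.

82.621 pmol

In pmol:
  8.193 pmol → 8.193
  0.02771 nmol = 0.02771e3 pmol = 27.71
  44.03 pmol → 44.03
  0.002688 nmol = 0.002688e3 pmol = 2.688
Sum: 8.193 + 27.71 + 44.03 + 2.688 = 82.621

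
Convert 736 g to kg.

(no prefix) = 10^0, kilo = 10^3; factor is 10^-3.
736 × 10^-3 = 0.736

0.736 kg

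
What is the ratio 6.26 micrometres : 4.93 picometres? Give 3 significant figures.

1270000

(6.26 × 10⁻⁶) / (4.93 × 10⁻¹²) = 1.27 × 10⁶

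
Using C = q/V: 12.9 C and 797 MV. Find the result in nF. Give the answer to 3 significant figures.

16.2 nF

(12.9) / (797 × 10⁶) = 0.016186 × 10⁻⁶ F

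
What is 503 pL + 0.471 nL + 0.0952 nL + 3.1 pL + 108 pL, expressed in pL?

1180.3 pL

In pL:
  503 pL → 503
  0.471 nL = 0.471 × 10³ pL = 471
  0.0952 nL = 0.0952 × 10³ pL = 95.2
  3.1 pL → 3.1
  108 pL → 108
Sum: 503 + 471 + 95.2 + 3.1 + 108 = 1180.3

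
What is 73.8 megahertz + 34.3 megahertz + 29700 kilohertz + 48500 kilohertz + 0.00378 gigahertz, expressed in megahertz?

190.08 megahertz

In megahertz:
  73.8 megahertz → 73.8
  34.3 megahertz → 34.3
  29700 kilohertz = 29700 × 10⁻³ megahertz = 29.7
  48500 kilohertz = 48500 × 10⁻³ megahertz = 48.5
  0.00378 gigahertz = 0.00378 × 10³ megahertz = 3.78
Sum: 73.8 + 34.3 + 29.7 + 48.5 + 3.78 = 190.08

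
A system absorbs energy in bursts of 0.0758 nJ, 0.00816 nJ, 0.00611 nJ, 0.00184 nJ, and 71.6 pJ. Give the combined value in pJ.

163.51 pJ

In pJ:
  0.0758 nJ = 0.0758 × 10³ pJ = 75.8
  0.00816 nJ = 0.00816 × 10³ pJ = 8.16
  0.00611 nJ = 0.00611 × 10³ pJ = 6.11
  0.00184 nJ = 0.00184 × 10³ pJ = 1.84
  71.6 pJ → 71.6
Sum: 75.8 + 8.16 + 6.11 + 1.84 + 71.6 = 163.51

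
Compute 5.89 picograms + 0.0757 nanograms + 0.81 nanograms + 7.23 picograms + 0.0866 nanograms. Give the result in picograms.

In picograms:
  5.89 picograms → 5.89
  0.0757 nanograms = 0.0757 × 10³ picograms = 75.7
  0.81 nanograms = 0.81 × 10³ picograms = 810
  7.23 picograms → 7.23
  0.0866 nanograms = 0.0866 × 10³ picograms = 86.6
Sum: 5.89 + 75.7 + 810 + 7.23 + 86.6 = 985.42

985.42 picograms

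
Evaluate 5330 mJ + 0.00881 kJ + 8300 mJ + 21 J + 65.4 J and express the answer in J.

108.84 J

In J:
  5330 mJ = 5330 × 10^-3 J = 5.33
  0.00881 kJ = 0.00881 × 10^3 J = 8.81
  8300 mJ = 8300 × 10^-3 J = 8.3
  21 J → 21
  65.4 J → 65.4
Sum: 5.33 + 8.81 + 8.3 + 21 + 65.4 = 108.84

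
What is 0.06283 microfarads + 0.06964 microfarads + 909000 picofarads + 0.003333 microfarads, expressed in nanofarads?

1044.803 nanofarads

In nanofarads:
  0.06283 microfarads = 0.06283 × 10^3 nanofarads = 62.83
  0.06964 microfarads = 0.06964 × 10^3 nanofarads = 69.64
  909000 picofarads = 909000 × 10^-3 nanofarads = 909
  0.003333 microfarads = 0.003333 × 10^3 nanofarads = 3.333
Sum: 62.83 + 69.64 + 909 + 3.333 = 1044.803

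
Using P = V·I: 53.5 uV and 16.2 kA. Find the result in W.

0.8667 W

53.5 × 10⁻⁶ × 16.2 × 10³ = 866.7 × 10⁻³ W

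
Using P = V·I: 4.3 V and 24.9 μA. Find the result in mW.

0.10707 mW

4.3 × 24.9e-6 = 107.07e-6 W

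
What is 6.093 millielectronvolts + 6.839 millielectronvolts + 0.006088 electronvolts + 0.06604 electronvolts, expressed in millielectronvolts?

85.06 millielectronvolts

In millielectronvolts:
  6.093 millielectronvolts → 6.093
  6.839 millielectronvolts → 6.839
  0.006088 electronvolts = 0.006088 × 10³ millielectronvolts = 6.088
  0.06604 electronvolts = 0.06604 × 10³ millielectronvolts = 66.04
Sum: 6.093 + 6.839 + 6.088 + 66.04 = 85.06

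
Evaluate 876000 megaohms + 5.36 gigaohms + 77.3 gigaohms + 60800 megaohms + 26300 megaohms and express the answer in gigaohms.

1045.76 gigaohms

In gigaohms:
  876000 megaohms = 876000 × 10^-3 gigaohms = 876
  5.36 gigaohms → 5.36
  77.3 gigaohms → 77.3
  60800 megaohms = 60800 × 10^-3 gigaohms = 60.8
  26300 megaohms = 26300 × 10^-3 gigaohms = 26.3
Sum: 876 + 5.36 + 77.3 + 60.8 + 26.3 = 1045.76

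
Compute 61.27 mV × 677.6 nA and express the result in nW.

61.27e-3 × 677.6e-9 = 41516.552e-12 W

41.516552 nW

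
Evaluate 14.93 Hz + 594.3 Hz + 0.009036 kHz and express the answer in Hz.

618.266 Hz

In Hz:
  14.93 Hz → 14.93
  594.3 Hz → 594.3
  0.009036 kHz = 0.009036e3 Hz = 9.036
Sum: 14.93 + 594.3 + 9.036 = 618.266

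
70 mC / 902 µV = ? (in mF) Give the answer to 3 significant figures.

(70e-3) / (902e-6) = 0.077605e3 F

77600 mF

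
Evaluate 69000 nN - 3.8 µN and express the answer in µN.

In µN:
  69000 nN = 69000 × 10⁻³ µN = 69
  3.8 µN → 3.8
Difference: 69 - 3.8 = 65.2

65.2 µN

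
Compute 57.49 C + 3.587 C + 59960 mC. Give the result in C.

In C:
  57.49 C → 57.49
  3.587 C → 3.587
  59960 mC = 59960 × 10⁻³ C = 59.96
Sum: 57.49 + 3.587 + 59.96 = 121.037

121.037 C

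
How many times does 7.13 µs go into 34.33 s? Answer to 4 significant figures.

4815000

(34.33) / (7.13e-6) = 4.8149e6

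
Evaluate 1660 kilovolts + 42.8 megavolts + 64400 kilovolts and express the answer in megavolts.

108.86 megavolts

In megavolts:
  1660 kilovolts = 1660 × 10⁻³ megavolts = 1.66
  42.8 megavolts → 42.8
  64400 kilovolts = 64400 × 10⁻³ megavolts = 64.4
Sum: 1.66 + 42.8 + 64.4 = 108.86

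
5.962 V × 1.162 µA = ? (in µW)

5.962 × 1.162 × 10^-6 = 6.927844 × 10^-6 W

6.927844 µW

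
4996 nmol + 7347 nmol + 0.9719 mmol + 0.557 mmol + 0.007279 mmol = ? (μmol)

In μmol:
  4996 nmol = 4996 × 10^-3 μmol = 4.996
  7347 nmol = 7347 × 10^-3 μmol = 7.347
  0.9719 mmol = 0.9719 × 10^3 μmol = 971.9
  0.557 mmol = 0.557 × 10^3 μmol = 557
  0.007279 mmol = 0.007279 × 10^3 μmol = 7.279
Sum: 4.996 + 7.347 + 971.9 + 557 + 7.279 = 1548.522

1548.522 μmol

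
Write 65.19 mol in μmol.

(no prefix) = 1e0, micro = 1e-6; factor is 1e6.
65.19 × 1e6 = 65190000

65190000 μmol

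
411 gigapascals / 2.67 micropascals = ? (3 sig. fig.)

154000000000000000

(411e9) / (2.67e-6) = 153.9e15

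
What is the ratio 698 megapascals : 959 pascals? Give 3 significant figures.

728000

(698 × 10⁶) / (959) = 0.7278 × 10⁶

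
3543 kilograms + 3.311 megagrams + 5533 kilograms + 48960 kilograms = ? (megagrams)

61.347 megagrams

In megagrams:
  3543 kilograms = 3543 × 10^-3 megagrams = 3.543
  3.311 megagrams → 3.311
  5533 kilograms = 5533 × 10^-3 megagrams = 5.533
  48960 kilograms = 48960 × 10^-3 megagrams = 48.96
Sum: 3.543 + 3.311 + 5.533 + 48.96 = 61.347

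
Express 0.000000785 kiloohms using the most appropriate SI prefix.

= 785 × 10^-6 ohms; 10^-6 is micro.

785 microohms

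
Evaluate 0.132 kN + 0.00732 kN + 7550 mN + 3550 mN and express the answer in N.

150.42 N

In N:
  0.132 kN = 0.132 × 10³ N = 132
  0.00732 kN = 0.00732 × 10³ N = 7.32
  7550 mN = 7550 × 10⁻³ N = 7.55
  3550 mN = 3550 × 10⁻³ N = 3.55
Sum: 132 + 7.32 + 7.55 + 3.55 = 150.42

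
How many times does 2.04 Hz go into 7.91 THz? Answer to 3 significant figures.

(7.91 × 10^12) / (2.04) = 3.877 × 10^12

3880000000000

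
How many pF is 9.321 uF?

micro = 10^-6, pico = 10^-12; factor is 10^6.
9.321 × 10^6 = 9321000

9321000 pF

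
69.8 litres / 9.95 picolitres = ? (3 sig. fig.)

7020000000000

(69.8) / (9.95 × 10⁻¹²) = 7.015 × 10¹²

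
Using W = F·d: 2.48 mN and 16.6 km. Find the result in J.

41.168 J

2.48e-3 × 16.6e3 = 41.168 J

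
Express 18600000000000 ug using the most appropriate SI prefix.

= 18.6 × 10^6 g; 10^6 is mega.

18.6 Mg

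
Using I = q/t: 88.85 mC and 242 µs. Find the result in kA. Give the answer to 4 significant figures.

0.3671 kA

(88.85 × 10⁻³) / (242 × 10⁻⁶) = 0.367149 × 10³ A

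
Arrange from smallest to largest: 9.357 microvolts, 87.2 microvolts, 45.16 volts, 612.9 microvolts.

9.357 microvolts < 87.2 microvolts < 612.9 microvolts < 45.16 volts

9.357 microvolts = 0.000009357 volts
87.2 microvolts = 0.0000872 volts
45.16 volts = 45.16 volts
612.9 microvolts = 0.0006129 volts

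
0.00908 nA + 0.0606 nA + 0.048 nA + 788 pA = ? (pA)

In pA:
  0.00908 nA = 0.00908e3 pA = 9.08
  0.0606 nA = 0.0606e3 pA = 60.6
  0.048 nA = 0.048e3 pA = 48
  788 pA → 788
Sum: 9.08 + 60.6 + 48 + 788 = 905.68

905.68 pA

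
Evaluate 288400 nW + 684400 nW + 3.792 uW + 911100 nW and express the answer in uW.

1887.692 uW

In uW:
  288400 nW = 288400 × 10⁻³ uW = 288.4
  684400 nW = 684400 × 10⁻³ uW = 684.4
  3.792 uW → 3.792
  911100 nW = 911100 × 10⁻³ uW = 911.1
Sum: 288.4 + 684.4 + 3.792 + 911.1 = 1887.692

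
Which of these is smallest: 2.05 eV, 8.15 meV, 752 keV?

8.15 meV

2.05 eV = 2.05 eV
8.15 meV = 0.00815 eV
752 keV = 752000 eV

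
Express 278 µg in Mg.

0.000000000278 Mg

micro = 1e-6, mega = 1e6; factor is 1e-12.
278 × 1e-12 = 0.000000000278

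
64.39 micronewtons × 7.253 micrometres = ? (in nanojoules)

0.46702067 nanojoules

64.39e-6 × 7.253e-6 = 467.02067e-12 J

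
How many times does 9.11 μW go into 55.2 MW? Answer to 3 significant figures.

(55.2e6) / (9.11e-6) = 6.059e12

6060000000000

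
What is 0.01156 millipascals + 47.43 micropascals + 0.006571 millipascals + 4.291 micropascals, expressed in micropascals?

69.852 micropascals

In micropascals:
  0.01156 millipascals = 0.01156e3 micropascals = 11.56
  47.43 micropascals → 47.43
  0.006571 millipascals = 0.006571e3 micropascals = 6.571
  4.291 micropascals → 4.291
Sum: 11.56 + 47.43 + 6.571 + 4.291 = 69.852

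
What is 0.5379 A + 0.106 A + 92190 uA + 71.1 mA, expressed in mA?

In mA:
  0.5379 A = 0.5379e3 mA = 537.9
  0.106 A = 0.106e3 mA = 106
  92190 uA = 92190e-3 mA = 92.19
  71.1 mA → 71.1
Sum: 537.9 + 106 + 92.19 + 71.1 = 807.19

807.19 mA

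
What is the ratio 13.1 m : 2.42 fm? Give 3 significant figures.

5410000000000000

(13.1) / (2.42 × 10^-15) = 5.413 × 10^15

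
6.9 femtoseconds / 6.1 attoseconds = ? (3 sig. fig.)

1130

(6.9 × 10^-15) / (6.1 × 10^-18) = 1.131 × 10^3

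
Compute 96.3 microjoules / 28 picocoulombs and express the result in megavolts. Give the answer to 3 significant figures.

3.44 megavolts

(96.3 × 10^-6) / (28 × 10^-12) = 3.4393 × 10^6 V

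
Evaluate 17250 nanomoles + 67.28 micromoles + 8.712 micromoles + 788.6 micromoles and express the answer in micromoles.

881.842 micromoles

In micromoles:
  17250 nanomoles = 17250e-3 micromoles = 17.25
  67.28 micromoles → 67.28
  8.712 micromoles → 8.712
  788.6 micromoles → 788.6
Sum: 17.25 + 67.28 + 8.712 + 788.6 = 881.842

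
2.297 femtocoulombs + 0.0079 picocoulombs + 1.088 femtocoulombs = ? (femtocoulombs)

In femtocoulombs:
  2.297 femtocoulombs → 2.297
  0.0079 picocoulombs = 0.0079 × 10³ femtocoulombs = 7.9
  1.088 femtocoulombs → 1.088
Sum: 2.297 + 7.9 + 1.088 = 11.285

11.285 femtocoulombs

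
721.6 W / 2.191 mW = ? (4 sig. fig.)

329300

(721.6) / (2.191 × 10^-3) = 329.35 × 10^3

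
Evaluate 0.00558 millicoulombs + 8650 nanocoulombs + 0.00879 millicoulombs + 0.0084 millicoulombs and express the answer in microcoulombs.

31.42 microcoulombs

In microcoulombs:
  0.00558 millicoulombs = 0.00558 × 10³ microcoulombs = 5.58
  8650 nanocoulombs = 8650 × 10⁻³ microcoulombs = 8.65
  0.00879 millicoulombs = 0.00879 × 10³ microcoulombs = 8.79
  0.0084 millicoulombs = 0.0084 × 10³ microcoulombs = 8.4
Sum: 5.58 + 8.65 + 8.79 + 8.4 = 31.42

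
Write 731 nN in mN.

nano = 1e-9, milli = 1e-3; factor is 1e-6.
731 × 1e-6 = 0.000731

0.000731 mN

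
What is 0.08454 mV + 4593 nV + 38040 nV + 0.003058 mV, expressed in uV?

In uV:
  0.08454 mV = 0.08454e3 uV = 84.54
  4593 nV = 4593e-3 uV = 4.593
  38040 nV = 38040e-3 uV = 38.04
  0.003058 mV = 0.003058e3 uV = 3.058
Sum: 84.54 + 4.593 + 38.04 + 3.058 = 130.231

130.231 uV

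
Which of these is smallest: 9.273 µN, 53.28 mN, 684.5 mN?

9.273 µN = 0.000009273 N
53.28 mN = 0.05328 N
684.5 mN = 0.6845 N

9.273 µN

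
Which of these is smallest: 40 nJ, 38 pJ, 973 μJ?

40 nJ = 0.00000004 J
38 pJ = 0.000000000038 J
973 μJ = 0.000973 J

38 pJ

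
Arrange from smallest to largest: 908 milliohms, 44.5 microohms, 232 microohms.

44.5 microohms < 232 microohms < 908 milliohms

908 milliohms = 0.908 ohms
44.5 microohms = 0.0000445 ohms
232 microohms = 0.000232 ohms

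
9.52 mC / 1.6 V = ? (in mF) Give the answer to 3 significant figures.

5.95 mF

(9.52e-3) / (1.6) = 5.95e-3 F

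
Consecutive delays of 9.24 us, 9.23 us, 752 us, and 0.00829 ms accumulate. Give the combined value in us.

778.76 us

In us:
  9.24 us → 9.24
  9.23 us → 9.23
  752 us → 752
  0.00829 ms = 0.00829 × 10³ us = 8.29
Sum: 9.24 + 9.23 + 752 + 8.29 = 778.76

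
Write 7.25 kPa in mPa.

7250000 mPa

kilo = 1e3, milli = 1e-3; factor is 1e6.
7.25 × 1e6 = 7250000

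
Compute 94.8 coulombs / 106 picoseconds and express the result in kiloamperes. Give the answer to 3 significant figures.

(94.8) / (106e-12) = 0.89434e12 A

894000000 kiloamperes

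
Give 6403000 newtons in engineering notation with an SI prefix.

= 6.403e6 newtons; 1e6 is mega.

6.403 meganewtons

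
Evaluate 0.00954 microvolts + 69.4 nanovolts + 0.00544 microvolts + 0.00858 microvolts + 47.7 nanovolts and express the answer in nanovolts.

In nanovolts:
  0.00954 microvolts = 0.00954 × 10^3 nanovolts = 9.54
  69.4 nanovolts → 69.4
  0.00544 microvolts = 0.00544 × 10^3 nanovolts = 5.44
  0.00858 microvolts = 0.00858 × 10^3 nanovolts = 8.58
  47.7 nanovolts → 47.7
Sum: 9.54 + 69.4 + 5.44 + 8.58 + 47.7 = 140.66

140.66 nanovolts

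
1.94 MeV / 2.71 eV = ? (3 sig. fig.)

716000

(1.94 × 10^6) / (2.71) = 0.7159 × 10^6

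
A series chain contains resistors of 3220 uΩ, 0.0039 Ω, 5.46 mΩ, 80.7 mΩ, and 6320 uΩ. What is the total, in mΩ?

99.6 mΩ

In mΩ:
  3220 uΩ = 3220 × 10^-3 mΩ = 3.22
  0.0039 Ω = 0.0039 × 10^3 mΩ = 3.9
  5.46 mΩ → 5.46
  80.7 mΩ → 80.7
  6320 uΩ = 6320 × 10^-3 mΩ = 6.32
Sum: 3.22 + 3.9 + 5.46 + 80.7 + 6.32 = 99.6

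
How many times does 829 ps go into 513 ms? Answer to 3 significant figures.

(513 × 10^-3) / (829 × 10^-12) = 0.6188 × 10^9

619000000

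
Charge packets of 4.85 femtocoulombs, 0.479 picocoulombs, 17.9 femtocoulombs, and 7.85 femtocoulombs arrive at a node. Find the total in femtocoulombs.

509.6 femtocoulombs

In femtocoulombs:
  4.85 femtocoulombs → 4.85
  0.479 picocoulombs = 0.479 × 10³ femtocoulombs = 479
  17.9 femtocoulombs → 17.9
  7.85 femtocoulombs → 7.85
Sum: 4.85 + 479 + 17.9 + 7.85 = 509.6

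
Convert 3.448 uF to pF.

micro = 1e-6, pico = 1e-12; factor is 1e6.
3.448 × 1e6 = 3448000

3448000 pF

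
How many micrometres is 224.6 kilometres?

224600000000 micrometres

kilo = 10^3, micro = 10^-6; factor is 10^9.
224.6 × 10^9 = 224600000000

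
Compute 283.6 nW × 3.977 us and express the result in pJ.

1.1278772 pJ

283.6e-9 × 3.977e-6 = 1127.8772e-15 J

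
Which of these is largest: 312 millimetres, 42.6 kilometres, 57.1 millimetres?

42.6 kilometres

312 millimetres = 0.312 metres
42.6 kilometres = 42600 metres
57.1 millimetres = 0.0571 metres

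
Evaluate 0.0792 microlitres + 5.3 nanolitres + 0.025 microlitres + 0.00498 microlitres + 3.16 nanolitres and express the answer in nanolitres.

In nanolitres:
  0.0792 microlitres = 0.0792 × 10^3 nanolitres = 79.2
  5.3 nanolitres → 5.3
  0.025 microlitres = 0.025 × 10^3 nanolitres = 25
  0.00498 microlitres = 0.00498 × 10^3 nanolitres = 4.98
  3.16 nanolitres → 3.16
Sum: 79.2 + 5.3 + 25 + 4.98 + 3.16 = 117.64

117.64 nanolitres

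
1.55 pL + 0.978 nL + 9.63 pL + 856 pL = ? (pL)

In pL:
  1.55 pL → 1.55
  0.978 nL = 0.978 × 10^3 pL = 978
  9.63 pL → 9.63
  856 pL → 856
Sum: 1.55 + 978 + 9.63 + 856 = 1845.18

1845.18 pL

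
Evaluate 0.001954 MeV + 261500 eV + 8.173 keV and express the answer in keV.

271.627 keV

In keV:
  0.001954 MeV = 0.001954 × 10^3 keV = 1.954
  261500 eV = 261500 × 10^-3 keV = 261.5
  8.173 keV → 8.173
Sum: 1.954 + 261.5 + 8.173 = 271.627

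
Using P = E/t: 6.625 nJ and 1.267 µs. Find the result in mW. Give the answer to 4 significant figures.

5.229 mW

(6.625 × 10⁻⁹) / (1.267 × 10⁻⁶) = 5.22889 × 10⁻³ W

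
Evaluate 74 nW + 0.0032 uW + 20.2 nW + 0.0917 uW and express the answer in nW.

189.1 nW

In nW:
  74 nW → 74
  0.0032 uW = 0.0032e3 nW = 3.2
  20.2 nW → 20.2
  0.0917 uW = 0.0917e3 nW = 91.7
Sum: 74 + 3.2 + 20.2 + 91.7 = 189.1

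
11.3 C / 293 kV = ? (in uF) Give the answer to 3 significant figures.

(11.3) / (293e3) = 0.038567e-3 F

38.6 uF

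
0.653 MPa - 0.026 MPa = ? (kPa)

627 kPa

In kPa:
  0.653 MPa = 0.653 × 10³ kPa = 653
  0.026 MPa = 0.026 × 10³ kPa = 26
Difference: 653 - 26 = 627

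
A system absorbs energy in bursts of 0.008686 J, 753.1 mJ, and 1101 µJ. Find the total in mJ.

In mJ:
  0.008686 J = 0.008686e3 mJ = 8.686
  753.1 mJ → 753.1
  1101 µJ = 1101e-3 mJ = 1.101
Sum: 8.686 + 753.1 + 1.101 = 762.887

762.887 mJ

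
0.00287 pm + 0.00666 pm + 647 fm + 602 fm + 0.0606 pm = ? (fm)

In fm:
  0.00287 pm = 0.00287 × 10^3 fm = 2.87
  0.00666 pm = 0.00666 × 10^3 fm = 6.66
  647 fm → 647
  602 fm → 602
  0.0606 pm = 0.0606 × 10^3 fm = 60.6
Sum: 2.87 + 6.66 + 647 + 602 + 60.6 = 1319.13

1319.13 fm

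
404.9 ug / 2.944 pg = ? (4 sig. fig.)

137500000

(404.9 × 10^-6) / (2.944 × 10^-12) = 137.53 × 10^6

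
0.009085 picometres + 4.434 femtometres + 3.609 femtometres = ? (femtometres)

In femtometres:
  0.009085 picometres = 0.009085 × 10^3 femtometres = 9.085
  4.434 femtometres → 4.434
  3.609 femtometres → 3.609
Sum: 9.085 + 4.434 + 3.609 = 17.128

17.128 femtometres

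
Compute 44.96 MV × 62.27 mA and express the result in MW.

44.96e6 × 62.27e-3 = 2799.6592e3 W

2.7996592 MW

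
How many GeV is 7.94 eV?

0.00000000794 GeV

(no prefix) = 1e0, giga = 1e9; factor is 1e-9.
7.94 × 1e-9 = 0.00000000794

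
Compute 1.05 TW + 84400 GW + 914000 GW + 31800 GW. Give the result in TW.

1031.25 TW

In TW:
  1.05 TW → 1.05
  84400 GW = 84400 × 10⁻³ TW = 84.4
  914000 GW = 914000 × 10⁻³ TW = 914
  31800 GW = 31800 × 10⁻³ TW = 31.8
Sum: 1.05 + 84.4 + 914 + 31.8 = 1031.25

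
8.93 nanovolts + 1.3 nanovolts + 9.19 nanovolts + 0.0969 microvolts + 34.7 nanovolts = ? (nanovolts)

151.02 nanovolts

In nanovolts:
  8.93 nanovolts → 8.93
  1.3 nanovolts → 1.3
  9.19 nanovolts → 9.19
  0.0969 microvolts = 0.0969 × 10^3 nanovolts = 96.9
  34.7 nanovolts → 34.7
Sum: 8.93 + 1.3 + 9.19 + 96.9 + 34.7 = 151.02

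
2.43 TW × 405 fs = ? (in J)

0.98415 J

2.43 × 10¹² × 405 × 10⁻¹⁵ = 984.15 × 10⁻³ J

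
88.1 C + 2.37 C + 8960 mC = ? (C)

99.43 C

In C:
  88.1 C → 88.1
  2.37 C → 2.37
  8960 mC = 8960 × 10^-3 C = 8.96
Sum: 88.1 + 2.37 + 8.96 = 99.43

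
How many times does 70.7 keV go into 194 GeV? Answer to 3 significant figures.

2740000

(194e9) / (70.7e3) = 2.744e6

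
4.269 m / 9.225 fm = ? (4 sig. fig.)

(4.269) / (9.225 × 10⁻¹⁵) = 0.46276 × 10¹⁵

462800000000000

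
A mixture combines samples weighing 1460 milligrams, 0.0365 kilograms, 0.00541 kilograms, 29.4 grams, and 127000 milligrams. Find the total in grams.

199.77 grams

In grams:
  1460 milligrams = 1460 × 10⁻³ grams = 1.46
  0.0365 kilograms = 0.0365 × 10³ grams = 36.5
  0.00541 kilograms = 0.00541 × 10³ grams = 5.41
  29.4 grams → 29.4
  127000 milligrams = 127000 × 10⁻³ grams = 127
Sum: 1.46 + 36.5 + 5.41 + 29.4 + 127 = 199.77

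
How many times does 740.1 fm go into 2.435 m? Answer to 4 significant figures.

3290000000000

(2.435) / (740.1 × 10⁻¹⁵) = 0.0032901 × 10¹⁵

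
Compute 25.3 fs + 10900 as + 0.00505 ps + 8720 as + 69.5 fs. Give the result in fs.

In fs:
  25.3 fs → 25.3
  10900 as = 10900e-3 fs = 10.9
  0.00505 ps = 0.00505e3 fs = 5.05
  8720 as = 8720e-3 fs = 8.72
  69.5 fs → 69.5
Sum: 25.3 + 10.9 + 5.05 + 8.72 + 69.5 = 119.47

119.47 fs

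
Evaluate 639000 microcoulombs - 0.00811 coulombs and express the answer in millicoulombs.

In millicoulombs:
  639000 microcoulombs = 639000e-3 millicoulombs = 639
  0.00811 coulombs = 0.00811e3 millicoulombs = 8.11
Difference: 639 - 8.11 = 630.89

630.89 millicoulombs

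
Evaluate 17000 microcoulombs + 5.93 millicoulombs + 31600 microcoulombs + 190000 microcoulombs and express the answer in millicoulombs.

244.53 millicoulombs

In millicoulombs:
  17000 microcoulombs = 17000 × 10⁻³ millicoulombs = 17
  5.93 millicoulombs → 5.93
  31600 microcoulombs = 31600 × 10⁻³ millicoulombs = 31.6
  190000 microcoulombs = 190000 × 10⁻³ millicoulombs = 190
Sum: 17 + 5.93 + 31.6 + 190 = 244.53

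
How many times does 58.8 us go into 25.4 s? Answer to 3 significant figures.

(25.4) / (58.8 × 10⁻⁶) = 0.432 × 10⁶

432000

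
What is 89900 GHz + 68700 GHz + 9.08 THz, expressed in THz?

167.68 THz

In THz:
  89900 GHz = 89900 × 10⁻³ THz = 89.9
  68700 GHz = 68700 × 10⁻³ THz = 68.7
  9.08 THz → 9.08
Sum: 89.9 + 68.7 + 9.08 = 167.68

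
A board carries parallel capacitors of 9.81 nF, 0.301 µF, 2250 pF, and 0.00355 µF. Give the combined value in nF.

In nF:
  9.81 nF → 9.81
  0.301 µF = 0.301e3 nF = 301
  2250 pF = 2250e-3 nF = 2.25
  0.00355 µF = 0.00355e3 nF = 3.55
Sum: 9.81 + 301 + 2.25 + 3.55 = 316.61

316.61 nF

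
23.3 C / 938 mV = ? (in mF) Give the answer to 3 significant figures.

24800 mF

(23.3) / (938e-3) = 0.02484e3 F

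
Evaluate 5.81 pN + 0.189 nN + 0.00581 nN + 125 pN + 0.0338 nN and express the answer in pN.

359.42 pN

In pN:
  5.81 pN → 5.81
  0.189 nN = 0.189 × 10^3 pN = 189
  0.00581 nN = 0.00581 × 10^3 pN = 5.81
  125 pN → 125
  0.0338 nN = 0.0338 × 10^3 pN = 33.8
Sum: 5.81 + 189 + 5.81 + 125 + 33.8 = 359.42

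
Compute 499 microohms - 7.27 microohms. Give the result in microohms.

491.73 microohms

In microohms:
  499 microohms → 499
  7.27 microohms → 7.27
Difference: 499 - 7.27 = 491.73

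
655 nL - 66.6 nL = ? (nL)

588.4 nL

In nL:
  655 nL → 655
  66.6 nL → 66.6
Difference: 655 - 66.6 = 588.4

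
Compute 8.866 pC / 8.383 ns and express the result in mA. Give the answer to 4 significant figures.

(8.866e-12) / (8.383e-9) = 1.05762e-3 A

1.058 mA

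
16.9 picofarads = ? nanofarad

0.0169 nanofarads

pico = 10⁻¹², nano = 10⁻⁹; factor is 10⁻³.
16.9 × 10⁻³ = 0.0169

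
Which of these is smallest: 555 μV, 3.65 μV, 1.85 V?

3.65 μV

555 μV = 0.000555 V
3.65 μV = 0.00000365 V
1.85 V = 1.85 V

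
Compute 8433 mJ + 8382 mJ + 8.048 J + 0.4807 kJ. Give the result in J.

In J:
  8433 mJ = 8433 × 10⁻³ J = 8.433
  8382 mJ = 8382 × 10⁻³ J = 8.382
  8.048 J → 8.048
  0.4807 kJ = 0.4807 × 10³ J = 480.7
Sum: 8.433 + 8.382 + 8.048 + 480.7 = 505.563

505.563 J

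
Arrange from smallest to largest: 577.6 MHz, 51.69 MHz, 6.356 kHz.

577.6 MHz = 577600000 Hz
51.69 MHz = 51690000 Hz
6.356 kHz = 6356 Hz

6.356 kHz < 51.69 MHz < 577.6 MHz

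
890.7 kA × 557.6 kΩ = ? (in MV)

890.7 × 10^3 × 557.6 × 10^3 = 496654.32 × 10^6 V

496654.32 MV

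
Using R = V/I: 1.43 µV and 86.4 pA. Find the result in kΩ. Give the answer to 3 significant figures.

(1.43e-6) / (86.4e-12) = 0.016551e6 Ω

16.6 kΩ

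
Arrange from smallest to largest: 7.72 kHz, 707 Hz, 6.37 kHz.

7.72 kHz = 7720 Hz
707 Hz = 707 Hz
6.37 kHz = 6370 Hz

707 Hz < 6.37 kHz < 7.72 kHz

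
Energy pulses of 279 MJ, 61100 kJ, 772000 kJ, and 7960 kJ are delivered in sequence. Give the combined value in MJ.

1120.06 MJ

In MJ:
  279 MJ → 279
  61100 kJ = 61100 × 10⁻³ MJ = 61.1
  772000 kJ = 772000 × 10⁻³ MJ = 772
  7960 kJ = 7960 × 10⁻³ MJ = 7.96
Sum: 279 + 61.1 + 772 + 7.96 = 1120.06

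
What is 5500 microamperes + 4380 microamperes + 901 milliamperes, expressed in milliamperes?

910.88 milliamperes

In milliamperes:
  5500 microamperes = 5500e-3 milliamperes = 5.5
  4380 microamperes = 4380e-3 milliamperes = 4.38
  901 milliamperes → 901
Sum: 5.5 + 4.38 + 901 = 910.88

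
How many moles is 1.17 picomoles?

0.00000000000117 moles

pico = 1e-12, (no prefix) = 1e0; factor is 1e-12.
1.17 × 1e-12 = 0.00000000000117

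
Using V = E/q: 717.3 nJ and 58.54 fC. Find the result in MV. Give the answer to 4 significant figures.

12.25 MV

(717.3e-9) / (58.54e-15) = 12.2532e6 V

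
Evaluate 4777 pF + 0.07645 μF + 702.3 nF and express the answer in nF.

In nF:
  4777 pF = 4777 × 10⁻³ nF = 4.777
  0.07645 μF = 0.07645 × 10³ nF = 76.45
  702.3 nF → 702.3
Sum: 4.777 + 76.45 + 702.3 = 783.527

783.527 nF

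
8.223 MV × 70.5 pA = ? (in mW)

0.5797215 mW

8.223 × 10^6 × 70.5 × 10^-12 = 579.7215 × 10^-6 W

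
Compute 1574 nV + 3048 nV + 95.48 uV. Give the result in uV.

100.102 uV

In uV:
  1574 nV = 1574e-3 uV = 1.574
  3048 nV = 3048e-3 uV = 3.048
  95.48 uV → 95.48
Sum: 1.574 + 3.048 + 95.48 = 100.102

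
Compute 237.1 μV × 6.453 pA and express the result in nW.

237.1 × 10⁻⁶ × 6.453 × 10⁻¹² = 1530.0063 × 10⁻¹⁸ W

0.0000015300063 nW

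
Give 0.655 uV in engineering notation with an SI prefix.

655 nV

= 655e-9 V; 1e-9 is nano.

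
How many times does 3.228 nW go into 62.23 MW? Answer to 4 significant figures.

(62.23 × 10⁶) / (3.228 × 10⁻⁹) = 19.278 × 10¹⁵

19280000000000000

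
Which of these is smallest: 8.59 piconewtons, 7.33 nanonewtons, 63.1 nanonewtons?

8.59 piconewtons

8.59 piconewtons = 0.00000000000859 newtons
7.33 nanonewtons = 0.00000000733 newtons
63.1 nanonewtons = 0.0000000631 newtons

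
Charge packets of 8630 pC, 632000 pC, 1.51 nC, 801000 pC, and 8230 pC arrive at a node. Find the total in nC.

1451.37 nC

In nC:
  8630 pC = 8630e-3 nC = 8.63
  632000 pC = 632000e-3 nC = 632
  1.51 nC → 1.51
  801000 pC = 801000e-3 nC = 801
  8230 pC = 8230e-3 nC = 8.23
Sum: 8.63 + 632 + 1.51 + 801 + 8.23 = 1451.37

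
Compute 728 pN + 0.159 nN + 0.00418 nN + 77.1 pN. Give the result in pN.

In pN:
  728 pN → 728
  0.159 nN = 0.159 × 10³ pN = 159
  0.00418 nN = 0.00418 × 10³ pN = 4.18
  77.1 pN → 77.1
Sum: 728 + 159 + 4.18 + 77.1 = 968.28

968.28 pN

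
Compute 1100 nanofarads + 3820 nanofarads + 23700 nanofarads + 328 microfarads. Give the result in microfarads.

356.62 microfarads

In microfarads:
  1100 nanofarads = 1100e-3 microfarads = 1.1
  3820 nanofarads = 3820e-3 microfarads = 3.82
  23700 nanofarads = 23700e-3 microfarads = 23.7
  328 microfarads → 328
Sum: 1.1 + 3.82 + 23.7 + 328 = 356.62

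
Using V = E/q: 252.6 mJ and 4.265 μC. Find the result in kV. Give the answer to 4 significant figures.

59.23 kV

(252.6 × 10^-3) / (4.265 × 10^-6) = 59.2263 × 10^3 V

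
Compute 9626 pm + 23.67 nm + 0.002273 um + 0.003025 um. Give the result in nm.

38.594 nm

In nm:
  9626 pm = 9626e-3 nm = 9.626
  23.67 nm → 23.67
  0.002273 um = 0.002273e3 nm = 2.273
  0.003025 um = 0.003025e3 nm = 3.025
Sum: 9.626 + 23.67 + 2.273 + 3.025 = 38.594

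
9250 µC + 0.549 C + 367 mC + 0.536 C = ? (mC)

In mC:
  9250 µC = 9250 × 10⁻³ mC = 9.25
  0.549 C = 0.549 × 10³ mC = 549
  367 mC → 367
  0.536 C = 0.536 × 10³ mC = 536
Sum: 9.25 + 549 + 367 + 536 = 1461.25

1461.25 mC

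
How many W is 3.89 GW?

giga = 10^9, (no prefix) = 10^0; factor is 10^9.
3.89 × 10^9 = 3890000000

3890000000 W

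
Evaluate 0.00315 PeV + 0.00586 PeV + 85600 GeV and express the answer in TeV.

94.61 TeV

In TeV:
  0.00315 PeV = 0.00315e3 TeV = 3.15
  0.00586 PeV = 0.00586e3 TeV = 5.86
  85600 GeV = 85600e-3 TeV = 85.6
Sum: 3.15 + 5.86 + 85.6 = 94.61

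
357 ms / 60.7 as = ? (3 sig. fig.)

(357 × 10^-3) / (60.7 × 10^-18) = 5.881 × 10^15

5880000000000000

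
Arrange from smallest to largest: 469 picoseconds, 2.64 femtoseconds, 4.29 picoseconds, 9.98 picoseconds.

469 picoseconds = 0.000000000469 seconds
2.64 femtoseconds = 0.00000000000000264 seconds
4.29 picoseconds = 0.00000000000429 seconds
9.98 picoseconds = 0.00000000000998 seconds

2.64 femtoseconds < 4.29 picoseconds < 9.98 picoseconds < 469 picoseconds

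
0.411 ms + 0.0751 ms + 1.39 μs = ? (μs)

487.49 μs

In μs:
  0.411 ms = 0.411e3 μs = 411
  0.0751 ms = 0.0751e3 μs = 75.1
  1.39 μs → 1.39
Sum: 411 + 75.1 + 1.39 = 487.49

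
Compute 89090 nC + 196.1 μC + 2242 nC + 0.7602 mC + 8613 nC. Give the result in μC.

In μC:
  89090 nC = 89090e-3 μC = 89.09
  196.1 μC → 196.1
  2242 nC = 2242e-3 μC = 2.242
  0.7602 mC = 0.7602e3 μC = 760.2
  8613 nC = 8613e-3 μC = 8.613
Sum: 89.09 + 196.1 + 2.242 + 760.2 + 8.613 = 1056.245

1056.245 μC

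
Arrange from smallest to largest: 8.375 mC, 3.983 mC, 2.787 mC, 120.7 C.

8.375 mC = 0.008375 C
3.983 mC = 0.003983 C
2.787 mC = 0.002787 C
120.7 C = 120.7 C

2.787 mC < 3.983 mC < 8.375 mC < 120.7 C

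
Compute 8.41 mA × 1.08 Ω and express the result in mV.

8.41 × 10⁻³ × 1.08 = 9.0828 × 10⁻³ V

9.0828 mV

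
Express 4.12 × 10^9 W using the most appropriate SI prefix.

4.12 GW

= 4.12 × 10^9 W; 10^9 is giga.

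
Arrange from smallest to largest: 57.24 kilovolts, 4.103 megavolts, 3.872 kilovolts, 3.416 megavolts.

57.24 kilovolts = 57240 volts
4.103 megavolts = 4103000 volts
3.872 kilovolts = 3872 volts
3.416 megavolts = 3416000 volts

3.872 kilovolts < 57.24 kilovolts < 3.416 megavolts < 4.103 megavolts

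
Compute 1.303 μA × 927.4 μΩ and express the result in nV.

1.2084022 nV

1.303 × 10⁻⁶ × 927.4 × 10⁻⁶ = 1208.4022 × 10⁻¹² V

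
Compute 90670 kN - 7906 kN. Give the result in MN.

82.764 MN

In MN:
  90670 kN = 90670 × 10^-3 MN = 90.67
  7906 kN = 7906 × 10^-3 MN = 7.906
Difference: 90.67 - 7.906 = 82.764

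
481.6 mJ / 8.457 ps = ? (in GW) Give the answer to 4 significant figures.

(481.6 × 10^-3) / (8.457 × 10^-12) = 56.9469 × 10^9 W

56.95 GW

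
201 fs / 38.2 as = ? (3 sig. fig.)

(201 × 10⁻¹⁵) / (38.2 × 10⁻¹⁸) = 5.262 × 10³

5260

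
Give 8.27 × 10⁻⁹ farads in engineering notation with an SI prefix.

8.27 nanofarads

= 8.27 × 10⁻⁹ farads; 10⁻⁹ is nano.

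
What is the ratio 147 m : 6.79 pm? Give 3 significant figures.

21600000000000

(147) / (6.79 × 10^-12) = 21.65 × 10^12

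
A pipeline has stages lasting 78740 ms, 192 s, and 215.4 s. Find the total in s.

In s:
  78740 ms = 78740 × 10⁻³ s = 78.74
  192 s → 192
  215.4 s → 215.4
Sum: 78.74 + 192 + 215.4 = 486.14

486.14 s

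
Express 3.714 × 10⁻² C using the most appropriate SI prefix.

37.14 mC

= 37.14 × 10⁻³ C; 10⁻³ is milli.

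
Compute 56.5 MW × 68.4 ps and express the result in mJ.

56.5 × 10⁶ × 68.4 × 10⁻¹² = 3864.6 × 10⁻⁶ J

3.8646 mJ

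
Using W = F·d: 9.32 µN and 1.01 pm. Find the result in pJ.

0.0000094132 pJ

9.32 × 10⁻⁶ × 1.01 × 10⁻¹² = 9.4132 × 10⁻¹⁸ J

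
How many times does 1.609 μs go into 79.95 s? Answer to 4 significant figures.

(79.95) / (1.609 × 10⁻⁶) = 49.689 × 10⁶

49690000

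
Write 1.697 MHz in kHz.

mega = 10⁶, kilo = 10³; factor is 10³.
1.697 × 10³ = 1697

1697 kHz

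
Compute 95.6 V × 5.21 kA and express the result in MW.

95.6 × 5.21e3 = 498.076e3 W

0.498076 MW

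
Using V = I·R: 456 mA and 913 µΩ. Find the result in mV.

0.416328 mV

456e-3 × 913e-6 = 416328e-9 V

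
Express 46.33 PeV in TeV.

peta = 10¹⁵, tera = 10¹²; factor is 10³.
46.33 × 10³ = 46330

46330 TeV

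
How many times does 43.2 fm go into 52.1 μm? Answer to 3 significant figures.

(52.1 × 10⁻⁶) / (43.2 × 10⁻¹⁵) = 1.206 × 10⁹

1210000000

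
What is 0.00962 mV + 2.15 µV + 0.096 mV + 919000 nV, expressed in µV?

1026.77 µV

In µV:
  0.00962 mV = 0.00962 × 10^3 µV = 9.62
  2.15 µV → 2.15
  0.096 mV = 0.096 × 10^3 µV = 96
  919000 nV = 919000 × 10^-3 µV = 919
Sum: 9.62 + 2.15 + 96 + 919 = 1026.77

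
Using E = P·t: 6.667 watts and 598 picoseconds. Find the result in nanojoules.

6.667 × 598 × 10⁻¹² = 3986.866 × 10⁻¹² J

3.986866 nanojoules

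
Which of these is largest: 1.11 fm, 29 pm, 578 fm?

1.11 fm = 0.00000000000000111 m
29 pm = 0.000000000029 m
578 fm = 0.000000000000578 m

29 pm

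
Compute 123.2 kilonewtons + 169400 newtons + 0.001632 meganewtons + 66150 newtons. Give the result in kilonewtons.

360.382 kilonewtons

In kilonewtons:
  123.2 kilonewtons → 123.2
  169400 newtons = 169400e-3 kilonewtons = 169.4
  0.001632 meganewtons = 0.001632e3 kilonewtons = 1.632
  66150 newtons = 66150e-3 kilonewtons = 66.15
Sum: 123.2 + 169.4 + 1.632 + 66.15 = 360.382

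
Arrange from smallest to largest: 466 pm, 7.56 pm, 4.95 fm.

4.95 fm < 7.56 pm < 466 pm

466 pm = 0.000000000466 m
7.56 pm = 0.00000000000756 m
4.95 fm = 0.00000000000000495 m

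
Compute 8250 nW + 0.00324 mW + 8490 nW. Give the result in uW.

In uW:
  8250 nW = 8250 × 10^-3 uW = 8.25
  0.00324 mW = 0.00324 × 10^3 uW = 3.24
  8490 nW = 8490 × 10^-3 uW = 8.49
Sum: 8.25 + 3.24 + 8.49 = 19.98

19.98 uW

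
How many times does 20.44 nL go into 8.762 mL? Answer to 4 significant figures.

428700

(8.762 × 10^-3) / (20.44 × 10^-9) = 0.42867 × 10^6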